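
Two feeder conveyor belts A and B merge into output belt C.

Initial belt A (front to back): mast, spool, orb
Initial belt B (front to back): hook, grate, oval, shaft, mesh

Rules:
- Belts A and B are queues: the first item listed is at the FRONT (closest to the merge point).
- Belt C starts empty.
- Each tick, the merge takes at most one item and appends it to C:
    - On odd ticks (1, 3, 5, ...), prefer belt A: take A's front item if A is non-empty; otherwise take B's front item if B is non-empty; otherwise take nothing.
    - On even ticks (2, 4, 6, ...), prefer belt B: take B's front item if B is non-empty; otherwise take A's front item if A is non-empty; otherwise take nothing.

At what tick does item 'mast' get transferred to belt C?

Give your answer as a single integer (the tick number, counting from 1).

Tick 1: prefer A, take mast from A; A=[spool,orb] B=[hook,grate,oval,shaft,mesh] C=[mast]

Answer: 1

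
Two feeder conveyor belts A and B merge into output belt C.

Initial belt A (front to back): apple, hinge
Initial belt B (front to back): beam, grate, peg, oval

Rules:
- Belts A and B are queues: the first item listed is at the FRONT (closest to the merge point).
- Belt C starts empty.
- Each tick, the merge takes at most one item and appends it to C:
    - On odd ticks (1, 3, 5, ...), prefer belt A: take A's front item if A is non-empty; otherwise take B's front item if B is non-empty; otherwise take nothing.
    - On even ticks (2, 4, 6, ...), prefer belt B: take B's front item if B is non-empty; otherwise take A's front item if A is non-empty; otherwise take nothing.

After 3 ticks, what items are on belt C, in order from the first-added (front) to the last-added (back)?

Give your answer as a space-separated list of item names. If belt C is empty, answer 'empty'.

Answer: apple beam hinge

Derivation:
Tick 1: prefer A, take apple from A; A=[hinge] B=[beam,grate,peg,oval] C=[apple]
Tick 2: prefer B, take beam from B; A=[hinge] B=[grate,peg,oval] C=[apple,beam]
Tick 3: prefer A, take hinge from A; A=[-] B=[grate,peg,oval] C=[apple,beam,hinge]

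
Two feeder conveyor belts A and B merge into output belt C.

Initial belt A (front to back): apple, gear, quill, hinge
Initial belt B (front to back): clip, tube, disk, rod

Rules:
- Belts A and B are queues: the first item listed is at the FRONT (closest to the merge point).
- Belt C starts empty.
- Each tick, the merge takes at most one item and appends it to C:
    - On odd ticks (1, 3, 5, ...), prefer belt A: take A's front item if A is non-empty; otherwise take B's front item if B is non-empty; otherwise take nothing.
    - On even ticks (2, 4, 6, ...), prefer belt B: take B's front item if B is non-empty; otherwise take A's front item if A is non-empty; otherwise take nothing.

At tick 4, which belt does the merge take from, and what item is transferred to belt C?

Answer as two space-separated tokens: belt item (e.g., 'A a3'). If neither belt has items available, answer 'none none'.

Tick 1: prefer A, take apple from A; A=[gear,quill,hinge] B=[clip,tube,disk,rod] C=[apple]
Tick 2: prefer B, take clip from B; A=[gear,quill,hinge] B=[tube,disk,rod] C=[apple,clip]
Tick 3: prefer A, take gear from A; A=[quill,hinge] B=[tube,disk,rod] C=[apple,clip,gear]
Tick 4: prefer B, take tube from B; A=[quill,hinge] B=[disk,rod] C=[apple,clip,gear,tube]

Answer: B tube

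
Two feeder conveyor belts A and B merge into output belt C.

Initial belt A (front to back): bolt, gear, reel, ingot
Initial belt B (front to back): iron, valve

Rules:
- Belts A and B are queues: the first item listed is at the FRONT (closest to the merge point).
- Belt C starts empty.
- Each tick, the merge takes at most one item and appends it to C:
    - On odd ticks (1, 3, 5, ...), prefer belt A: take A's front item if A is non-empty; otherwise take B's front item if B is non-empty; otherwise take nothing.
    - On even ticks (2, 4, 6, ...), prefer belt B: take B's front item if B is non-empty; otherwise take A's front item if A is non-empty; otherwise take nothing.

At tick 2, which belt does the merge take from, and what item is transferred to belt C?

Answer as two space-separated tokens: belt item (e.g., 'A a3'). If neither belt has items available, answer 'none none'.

Tick 1: prefer A, take bolt from A; A=[gear,reel,ingot] B=[iron,valve] C=[bolt]
Tick 2: prefer B, take iron from B; A=[gear,reel,ingot] B=[valve] C=[bolt,iron]

Answer: B iron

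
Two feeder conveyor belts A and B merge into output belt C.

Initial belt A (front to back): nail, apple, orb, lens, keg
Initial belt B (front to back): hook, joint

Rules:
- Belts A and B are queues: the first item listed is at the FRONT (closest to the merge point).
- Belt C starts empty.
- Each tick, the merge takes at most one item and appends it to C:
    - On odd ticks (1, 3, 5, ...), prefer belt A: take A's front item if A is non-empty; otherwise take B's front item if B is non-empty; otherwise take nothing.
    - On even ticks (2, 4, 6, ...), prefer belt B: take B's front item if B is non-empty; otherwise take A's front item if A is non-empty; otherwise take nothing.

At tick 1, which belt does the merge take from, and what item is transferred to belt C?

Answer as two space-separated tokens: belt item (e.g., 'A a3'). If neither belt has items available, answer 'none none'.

Tick 1: prefer A, take nail from A; A=[apple,orb,lens,keg] B=[hook,joint] C=[nail]

Answer: A nail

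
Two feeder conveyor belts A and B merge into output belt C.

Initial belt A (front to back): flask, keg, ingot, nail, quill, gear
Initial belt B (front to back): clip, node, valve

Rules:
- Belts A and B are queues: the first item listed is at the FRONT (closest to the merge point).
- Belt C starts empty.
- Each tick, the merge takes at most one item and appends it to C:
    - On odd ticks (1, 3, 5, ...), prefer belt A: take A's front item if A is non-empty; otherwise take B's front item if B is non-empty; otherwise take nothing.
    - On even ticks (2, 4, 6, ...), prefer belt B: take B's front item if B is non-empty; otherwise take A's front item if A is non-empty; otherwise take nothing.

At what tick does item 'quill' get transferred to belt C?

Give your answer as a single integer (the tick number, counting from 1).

Answer: 8

Derivation:
Tick 1: prefer A, take flask from A; A=[keg,ingot,nail,quill,gear] B=[clip,node,valve] C=[flask]
Tick 2: prefer B, take clip from B; A=[keg,ingot,nail,quill,gear] B=[node,valve] C=[flask,clip]
Tick 3: prefer A, take keg from A; A=[ingot,nail,quill,gear] B=[node,valve] C=[flask,clip,keg]
Tick 4: prefer B, take node from B; A=[ingot,nail,quill,gear] B=[valve] C=[flask,clip,keg,node]
Tick 5: prefer A, take ingot from A; A=[nail,quill,gear] B=[valve] C=[flask,clip,keg,node,ingot]
Tick 6: prefer B, take valve from B; A=[nail,quill,gear] B=[-] C=[flask,clip,keg,node,ingot,valve]
Tick 7: prefer A, take nail from A; A=[quill,gear] B=[-] C=[flask,clip,keg,node,ingot,valve,nail]
Tick 8: prefer B, take quill from A; A=[gear] B=[-] C=[flask,clip,keg,node,ingot,valve,nail,quill]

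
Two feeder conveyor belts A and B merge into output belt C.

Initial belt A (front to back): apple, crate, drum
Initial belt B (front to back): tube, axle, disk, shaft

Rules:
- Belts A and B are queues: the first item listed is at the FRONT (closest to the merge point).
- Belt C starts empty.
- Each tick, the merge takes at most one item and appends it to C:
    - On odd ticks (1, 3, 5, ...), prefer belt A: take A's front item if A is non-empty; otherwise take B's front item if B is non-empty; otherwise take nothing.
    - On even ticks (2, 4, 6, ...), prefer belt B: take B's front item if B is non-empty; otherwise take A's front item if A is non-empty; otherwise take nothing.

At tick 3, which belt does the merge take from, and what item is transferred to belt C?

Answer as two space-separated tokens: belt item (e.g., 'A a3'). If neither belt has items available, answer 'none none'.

Tick 1: prefer A, take apple from A; A=[crate,drum] B=[tube,axle,disk,shaft] C=[apple]
Tick 2: prefer B, take tube from B; A=[crate,drum] B=[axle,disk,shaft] C=[apple,tube]
Tick 3: prefer A, take crate from A; A=[drum] B=[axle,disk,shaft] C=[apple,tube,crate]

Answer: A crate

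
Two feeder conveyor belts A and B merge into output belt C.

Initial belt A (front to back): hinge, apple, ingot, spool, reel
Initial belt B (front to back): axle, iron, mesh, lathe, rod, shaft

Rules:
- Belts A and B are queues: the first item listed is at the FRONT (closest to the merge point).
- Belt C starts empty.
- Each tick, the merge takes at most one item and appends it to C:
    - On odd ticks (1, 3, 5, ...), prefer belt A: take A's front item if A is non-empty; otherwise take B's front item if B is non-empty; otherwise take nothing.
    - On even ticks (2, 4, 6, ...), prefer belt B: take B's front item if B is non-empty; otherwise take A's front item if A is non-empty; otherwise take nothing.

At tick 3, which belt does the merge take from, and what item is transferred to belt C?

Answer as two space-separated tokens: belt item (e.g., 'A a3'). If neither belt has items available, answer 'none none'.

Tick 1: prefer A, take hinge from A; A=[apple,ingot,spool,reel] B=[axle,iron,mesh,lathe,rod,shaft] C=[hinge]
Tick 2: prefer B, take axle from B; A=[apple,ingot,spool,reel] B=[iron,mesh,lathe,rod,shaft] C=[hinge,axle]
Tick 3: prefer A, take apple from A; A=[ingot,spool,reel] B=[iron,mesh,lathe,rod,shaft] C=[hinge,axle,apple]

Answer: A apple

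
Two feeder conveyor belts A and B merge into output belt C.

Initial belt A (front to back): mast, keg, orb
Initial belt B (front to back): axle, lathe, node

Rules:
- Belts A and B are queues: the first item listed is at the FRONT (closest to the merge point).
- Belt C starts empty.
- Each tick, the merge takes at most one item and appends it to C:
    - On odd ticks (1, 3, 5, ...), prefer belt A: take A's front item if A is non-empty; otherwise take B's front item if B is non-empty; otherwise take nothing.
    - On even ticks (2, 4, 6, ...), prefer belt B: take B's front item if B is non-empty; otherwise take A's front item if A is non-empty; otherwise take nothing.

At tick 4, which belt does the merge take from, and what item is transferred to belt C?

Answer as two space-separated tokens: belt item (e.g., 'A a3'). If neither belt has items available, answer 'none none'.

Tick 1: prefer A, take mast from A; A=[keg,orb] B=[axle,lathe,node] C=[mast]
Tick 2: prefer B, take axle from B; A=[keg,orb] B=[lathe,node] C=[mast,axle]
Tick 3: prefer A, take keg from A; A=[orb] B=[lathe,node] C=[mast,axle,keg]
Tick 4: prefer B, take lathe from B; A=[orb] B=[node] C=[mast,axle,keg,lathe]

Answer: B lathe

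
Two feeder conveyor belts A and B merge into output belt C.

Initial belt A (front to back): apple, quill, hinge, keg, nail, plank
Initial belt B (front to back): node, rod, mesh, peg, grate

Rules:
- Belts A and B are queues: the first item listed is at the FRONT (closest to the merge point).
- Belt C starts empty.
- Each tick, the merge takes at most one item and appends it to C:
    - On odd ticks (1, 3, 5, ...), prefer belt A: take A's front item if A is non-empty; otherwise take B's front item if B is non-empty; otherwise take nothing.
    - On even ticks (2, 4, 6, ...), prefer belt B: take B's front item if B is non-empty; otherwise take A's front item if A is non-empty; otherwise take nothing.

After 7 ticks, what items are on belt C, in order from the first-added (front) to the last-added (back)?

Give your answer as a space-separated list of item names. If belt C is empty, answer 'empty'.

Tick 1: prefer A, take apple from A; A=[quill,hinge,keg,nail,plank] B=[node,rod,mesh,peg,grate] C=[apple]
Tick 2: prefer B, take node from B; A=[quill,hinge,keg,nail,plank] B=[rod,mesh,peg,grate] C=[apple,node]
Tick 3: prefer A, take quill from A; A=[hinge,keg,nail,plank] B=[rod,mesh,peg,grate] C=[apple,node,quill]
Tick 4: prefer B, take rod from B; A=[hinge,keg,nail,plank] B=[mesh,peg,grate] C=[apple,node,quill,rod]
Tick 5: prefer A, take hinge from A; A=[keg,nail,plank] B=[mesh,peg,grate] C=[apple,node,quill,rod,hinge]
Tick 6: prefer B, take mesh from B; A=[keg,nail,plank] B=[peg,grate] C=[apple,node,quill,rod,hinge,mesh]
Tick 7: prefer A, take keg from A; A=[nail,plank] B=[peg,grate] C=[apple,node,quill,rod,hinge,mesh,keg]

Answer: apple node quill rod hinge mesh keg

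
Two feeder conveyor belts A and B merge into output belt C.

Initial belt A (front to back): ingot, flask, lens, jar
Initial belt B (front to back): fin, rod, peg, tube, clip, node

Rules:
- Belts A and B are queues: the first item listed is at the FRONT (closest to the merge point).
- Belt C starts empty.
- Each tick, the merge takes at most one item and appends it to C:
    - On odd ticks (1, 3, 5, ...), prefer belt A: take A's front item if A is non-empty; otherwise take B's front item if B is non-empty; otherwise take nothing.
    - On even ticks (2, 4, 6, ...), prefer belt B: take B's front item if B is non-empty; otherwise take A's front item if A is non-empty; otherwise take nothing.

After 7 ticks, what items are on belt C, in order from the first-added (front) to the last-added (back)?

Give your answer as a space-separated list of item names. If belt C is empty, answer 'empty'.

Tick 1: prefer A, take ingot from A; A=[flask,lens,jar] B=[fin,rod,peg,tube,clip,node] C=[ingot]
Tick 2: prefer B, take fin from B; A=[flask,lens,jar] B=[rod,peg,tube,clip,node] C=[ingot,fin]
Tick 3: prefer A, take flask from A; A=[lens,jar] B=[rod,peg,tube,clip,node] C=[ingot,fin,flask]
Tick 4: prefer B, take rod from B; A=[lens,jar] B=[peg,tube,clip,node] C=[ingot,fin,flask,rod]
Tick 5: prefer A, take lens from A; A=[jar] B=[peg,tube,clip,node] C=[ingot,fin,flask,rod,lens]
Tick 6: prefer B, take peg from B; A=[jar] B=[tube,clip,node] C=[ingot,fin,flask,rod,lens,peg]
Tick 7: prefer A, take jar from A; A=[-] B=[tube,clip,node] C=[ingot,fin,flask,rod,lens,peg,jar]

Answer: ingot fin flask rod lens peg jar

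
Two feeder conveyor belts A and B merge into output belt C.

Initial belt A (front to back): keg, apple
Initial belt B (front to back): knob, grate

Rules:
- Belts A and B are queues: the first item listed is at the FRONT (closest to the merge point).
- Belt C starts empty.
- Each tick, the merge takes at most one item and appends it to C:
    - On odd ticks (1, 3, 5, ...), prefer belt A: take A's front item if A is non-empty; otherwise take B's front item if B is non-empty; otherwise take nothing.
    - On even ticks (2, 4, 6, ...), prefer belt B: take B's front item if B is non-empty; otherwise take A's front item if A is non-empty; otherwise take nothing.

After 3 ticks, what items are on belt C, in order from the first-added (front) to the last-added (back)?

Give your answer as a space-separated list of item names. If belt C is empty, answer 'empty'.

Answer: keg knob apple

Derivation:
Tick 1: prefer A, take keg from A; A=[apple] B=[knob,grate] C=[keg]
Tick 2: prefer B, take knob from B; A=[apple] B=[grate] C=[keg,knob]
Tick 3: prefer A, take apple from A; A=[-] B=[grate] C=[keg,knob,apple]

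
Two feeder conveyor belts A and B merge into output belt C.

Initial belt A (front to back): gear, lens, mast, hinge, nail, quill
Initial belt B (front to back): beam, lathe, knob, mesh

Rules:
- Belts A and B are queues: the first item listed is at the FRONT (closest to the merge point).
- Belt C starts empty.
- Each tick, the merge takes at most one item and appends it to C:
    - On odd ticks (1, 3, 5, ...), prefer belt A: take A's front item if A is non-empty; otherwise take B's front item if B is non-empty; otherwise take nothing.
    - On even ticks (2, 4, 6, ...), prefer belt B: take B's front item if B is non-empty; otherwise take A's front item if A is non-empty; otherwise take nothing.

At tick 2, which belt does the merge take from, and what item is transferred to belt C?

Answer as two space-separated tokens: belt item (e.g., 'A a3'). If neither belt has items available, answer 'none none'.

Answer: B beam

Derivation:
Tick 1: prefer A, take gear from A; A=[lens,mast,hinge,nail,quill] B=[beam,lathe,knob,mesh] C=[gear]
Tick 2: prefer B, take beam from B; A=[lens,mast,hinge,nail,quill] B=[lathe,knob,mesh] C=[gear,beam]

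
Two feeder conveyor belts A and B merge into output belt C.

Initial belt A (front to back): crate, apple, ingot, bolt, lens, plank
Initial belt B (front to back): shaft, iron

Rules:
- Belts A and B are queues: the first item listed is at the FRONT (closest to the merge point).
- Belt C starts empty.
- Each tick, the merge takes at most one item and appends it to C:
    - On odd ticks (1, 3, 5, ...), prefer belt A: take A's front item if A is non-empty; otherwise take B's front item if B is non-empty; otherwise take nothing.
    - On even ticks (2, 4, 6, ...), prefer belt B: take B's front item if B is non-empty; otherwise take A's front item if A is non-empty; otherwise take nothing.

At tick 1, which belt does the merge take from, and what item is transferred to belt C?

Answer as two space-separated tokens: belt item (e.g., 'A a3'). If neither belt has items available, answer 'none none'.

Tick 1: prefer A, take crate from A; A=[apple,ingot,bolt,lens,plank] B=[shaft,iron] C=[crate]

Answer: A crate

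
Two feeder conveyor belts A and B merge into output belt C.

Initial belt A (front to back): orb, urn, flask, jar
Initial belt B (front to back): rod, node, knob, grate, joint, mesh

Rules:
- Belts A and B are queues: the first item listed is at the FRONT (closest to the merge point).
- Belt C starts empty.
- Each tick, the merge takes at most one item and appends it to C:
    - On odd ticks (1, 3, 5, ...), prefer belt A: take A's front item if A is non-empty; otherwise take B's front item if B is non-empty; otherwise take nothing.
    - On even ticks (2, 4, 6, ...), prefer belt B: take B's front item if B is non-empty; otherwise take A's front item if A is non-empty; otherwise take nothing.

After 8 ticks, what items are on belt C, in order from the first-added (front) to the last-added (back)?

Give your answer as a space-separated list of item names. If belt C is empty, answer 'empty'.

Answer: orb rod urn node flask knob jar grate

Derivation:
Tick 1: prefer A, take orb from A; A=[urn,flask,jar] B=[rod,node,knob,grate,joint,mesh] C=[orb]
Tick 2: prefer B, take rod from B; A=[urn,flask,jar] B=[node,knob,grate,joint,mesh] C=[orb,rod]
Tick 3: prefer A, take urn from A; A=[flask,jar] B=[node,knob,grate,joint,mesh] C=[orb,rod,urn]
Tick 4: prefer B, take node from B; A=[flask,jar] B=[knob,grate,joint,mesh] C=[orb,rod,urn,node]
Tick 5: prefer A, take flask from A; A=[jar] B=[knob,grate,joint,mesh] C=[orb,rod,urn,node,flask]
Tick 6: prefer B, take knob from B; A=[jar] B=[grate,joint,mesh] C=[orb,rod,urn,node,flask,knob]
Tick 7: prefer A, take jar from A; A=[-] B=[grate,joint,mesh] C=[orb,rod,urn,node,flask,knob,jar]
Tick 8: prefer B, take grate from B; A=[-] B=[joint,mesh] C=[orb,rod,urn,node,flask,knob,jar,grate]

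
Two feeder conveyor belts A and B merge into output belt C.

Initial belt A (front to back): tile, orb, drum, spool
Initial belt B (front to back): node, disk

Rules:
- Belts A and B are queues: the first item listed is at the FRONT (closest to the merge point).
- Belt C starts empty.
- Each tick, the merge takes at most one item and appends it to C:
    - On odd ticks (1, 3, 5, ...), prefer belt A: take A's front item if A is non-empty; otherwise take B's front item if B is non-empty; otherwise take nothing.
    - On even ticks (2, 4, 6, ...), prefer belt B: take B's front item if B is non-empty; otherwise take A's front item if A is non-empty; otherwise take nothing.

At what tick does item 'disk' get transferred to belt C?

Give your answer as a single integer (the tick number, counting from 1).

Tick 1: prefer A, take tile from A; A=[orb,drum,spool] B=[node,disk] C=[tile]
Tick 2: prefer B, take node from B; A=[orb,drum,spool] B=[disk] C=[tile,node]
Tick 3: prefer A, take orb from A; A=[drum,spool] B=[disk] C=[tile,node,orb]
Tick 4: prefer B, take disk from B; A=[drum,spool] B=[-] C=[tile,node,orb,disk]

Answer: 4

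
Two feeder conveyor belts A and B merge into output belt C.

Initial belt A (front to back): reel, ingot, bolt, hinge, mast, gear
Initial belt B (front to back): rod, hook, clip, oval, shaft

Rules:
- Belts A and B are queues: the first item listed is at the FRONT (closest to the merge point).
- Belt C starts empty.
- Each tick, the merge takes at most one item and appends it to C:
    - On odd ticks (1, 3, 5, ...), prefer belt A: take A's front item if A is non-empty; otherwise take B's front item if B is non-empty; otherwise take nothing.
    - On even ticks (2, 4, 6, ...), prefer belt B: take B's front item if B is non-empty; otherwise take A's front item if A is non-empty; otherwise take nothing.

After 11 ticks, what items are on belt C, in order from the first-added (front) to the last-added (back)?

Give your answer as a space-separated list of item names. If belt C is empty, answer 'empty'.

Tick 1: prefer A, take reel from A; A=[ingot,bolt,hinge,mast,gear] B=[rod,hook,clip,oval,shaft] C=[reel]
Tick 2: prefer B, take rod from B; A=[ingot,bolt,hinge,mast,gear] B=[hook,clip,oval,shaft] C=[reel,rod]
Tick 3: prefer A, take ingot from A; A=[bolt,hinge,mast,gear] B=[hook,clip,oval,shaft] C=[reel,rod,ingot]
Tick 4: prefer B, take hook from B; A=[bolt,hinge,mast,gear] B=[clip,oval,shaft] C=[reel,rod,ingot,hook]
Tick 5: prefer A, take bolt from A; A=[hinge,mast,gear] B=[clip,oval,shaft] C=[reel,rod,ingot,hook,bolt]
Tick 6: prefer B, take clip from B; A=[hinge,mast,gear] B=[oval,shaft] C=[reel,rod,ingot,hook,bolt,clip]
Tick 7: prefer A, take hinge from A; A=[mast,gear] B=[oval,shaft] C=[reel,rod,ingot,hook,bolt,clip,hinge]
Tick 8: prefer B, take oval from B; A=[mast,gear] B=[shaft] C=[reel,rod,ingot,hook,bolt,clip,hinge,oval]
Tick 9: prefer A, take mast from A; A=[gear] B=[shaft] C=[reel,rod,ingot,hook,bolt,clip,hinge,oval,mast]
Tick 10: prefer B, take shaft from B; A=[gear] B=[-] C=[reel,rod,ingot,hook,bolt,clip,hinge,oval,mast,shaft]
Tick 11: prefer A, take gear from A; A=[-] B=[-] C=[reel,rod,ingot,hook,bolt,clip,hinge,oval,mast,shaft,gear]

Answer: reel rod ingot hook bolt clip hinge oval mast shaft gear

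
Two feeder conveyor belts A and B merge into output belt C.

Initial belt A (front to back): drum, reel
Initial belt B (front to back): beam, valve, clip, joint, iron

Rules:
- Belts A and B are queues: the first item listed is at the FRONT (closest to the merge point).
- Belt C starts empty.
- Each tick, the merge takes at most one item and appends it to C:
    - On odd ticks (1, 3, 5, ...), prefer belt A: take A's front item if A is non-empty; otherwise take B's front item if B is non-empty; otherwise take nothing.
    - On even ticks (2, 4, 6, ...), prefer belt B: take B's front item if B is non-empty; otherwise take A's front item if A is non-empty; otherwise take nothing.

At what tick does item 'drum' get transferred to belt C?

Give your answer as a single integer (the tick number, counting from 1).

Answer: 1

Derivation:
Tick 1: prefer A, take drum from A; A=[reel] B=[beam,valve,clip,joint,iron] C=[drum]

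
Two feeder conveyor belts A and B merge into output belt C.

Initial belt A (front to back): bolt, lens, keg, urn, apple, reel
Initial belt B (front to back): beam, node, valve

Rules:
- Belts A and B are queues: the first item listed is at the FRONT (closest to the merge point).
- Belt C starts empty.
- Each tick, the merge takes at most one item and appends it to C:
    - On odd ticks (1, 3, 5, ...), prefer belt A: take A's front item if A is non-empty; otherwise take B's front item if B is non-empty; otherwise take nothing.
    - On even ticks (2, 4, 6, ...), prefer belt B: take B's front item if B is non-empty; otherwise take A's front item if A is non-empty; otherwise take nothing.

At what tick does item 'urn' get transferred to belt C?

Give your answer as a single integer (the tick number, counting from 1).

Tick 1: prefer A, take bolt from A; A=[lens,keg,urn,apple,reel] B=[beam,node,valve] C=[bolt]
Tick 2: prefer B, take beam from B; A=[lens,keg,urn,apple,reel] B=[node,valve] C=[bolt,beam]
Tick 3: prefer A, take lens from A; A=[keg,urn,apple,reel] B=[node,valve] C=[bolt,beam,lens]
Tick 4: prefer B, take node from B; A=[keg,urn,apple,reel] B=[valve] C=[bolt,beam,lens,node]
Tick 5: prefer A, take keg from A; A=[urn,apple,reel] B=[valve] C=[bolt,beam,lens,node,keg]
Tick 6: prefer B, take valve from B; A=[urn,apple,reel] B=[-] C=[bolt,beam,lens,node,keg,valve]
Tick 7: prefer A, take urn from A; A=[apple,reel] B=[-] C=[bolt,beam,lens,node,keg,valve,urn]

Answer: 7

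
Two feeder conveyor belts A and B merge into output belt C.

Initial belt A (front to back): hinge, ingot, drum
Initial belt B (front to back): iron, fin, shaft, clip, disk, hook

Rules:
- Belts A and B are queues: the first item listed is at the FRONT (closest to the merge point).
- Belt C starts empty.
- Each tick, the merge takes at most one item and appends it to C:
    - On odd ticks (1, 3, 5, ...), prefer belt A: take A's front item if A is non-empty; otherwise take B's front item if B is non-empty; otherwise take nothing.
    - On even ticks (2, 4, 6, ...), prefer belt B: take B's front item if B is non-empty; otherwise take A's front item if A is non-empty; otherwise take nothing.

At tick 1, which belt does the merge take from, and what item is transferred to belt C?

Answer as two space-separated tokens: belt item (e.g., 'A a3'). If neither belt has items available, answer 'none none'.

Answer: A hinge

Derivation:
Tick 1: prefer A, take hinge from A; A=[ingot,drum] B=[iron,fin,shaft,clip,disk,hook] C=[hinge]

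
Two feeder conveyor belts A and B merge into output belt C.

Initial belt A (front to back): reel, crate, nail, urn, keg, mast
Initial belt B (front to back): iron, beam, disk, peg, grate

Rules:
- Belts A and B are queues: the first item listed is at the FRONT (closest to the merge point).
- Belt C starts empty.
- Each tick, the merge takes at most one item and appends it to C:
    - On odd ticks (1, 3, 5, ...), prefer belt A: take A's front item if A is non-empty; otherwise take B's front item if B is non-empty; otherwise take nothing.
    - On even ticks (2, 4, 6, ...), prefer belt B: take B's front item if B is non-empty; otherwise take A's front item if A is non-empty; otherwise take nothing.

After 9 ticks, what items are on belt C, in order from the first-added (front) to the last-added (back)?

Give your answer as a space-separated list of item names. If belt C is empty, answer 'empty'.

Tick 1: prefer A, take reel from A; A=[crate,nail,urn,keg,mast] B=[iron,beam,disk,peg,grate] C=[reel]
Tick 2: prefer B, take iron from B; A=[crate,nail,urn,keg,mast] B=[beam,disk,peg,grate] C=[reel,iron]
Tick 3: prefer A, take crate from A; A=[nail,urn,keg,mast] B=[beam,disk,peg,grate] C=[reel,iron,crate]
Tick 4: prefer B, take beam from B; A=[nail,urn,keg,mast] B=[disk,peg,grate] C=[reel,iron,crate,beam]
Tick 5: prefer A, take nail from A; A=[urn,keg,mast] B=[disk,peg,grate] C=[reel,iron,crate,beam,nail]
Tick 6: prefer B, take disk from B; A=[urn,keg,mast] B=[peg,grate] C=[reel,iron,crate,beam,nail,disk]
Tick 7: prefer A, take urn from A; A=[keg,mast] B=[peg,grate] C=[reel,iron,crate,beam,nail,disk,urn]
Tick 8: prefer B, take peg from B; A=[keg,mast] B=[grate] C=[reel,iron,crate,beam,nail,disk,urn,peg]
Tick 9: prefer A, take keg from A; A=[mast] B=[grate] C=[reel,iron,crate,beam,nail,disk,urn,peg,keg]

Answer: reel iron crate beam nail disk urn peg keg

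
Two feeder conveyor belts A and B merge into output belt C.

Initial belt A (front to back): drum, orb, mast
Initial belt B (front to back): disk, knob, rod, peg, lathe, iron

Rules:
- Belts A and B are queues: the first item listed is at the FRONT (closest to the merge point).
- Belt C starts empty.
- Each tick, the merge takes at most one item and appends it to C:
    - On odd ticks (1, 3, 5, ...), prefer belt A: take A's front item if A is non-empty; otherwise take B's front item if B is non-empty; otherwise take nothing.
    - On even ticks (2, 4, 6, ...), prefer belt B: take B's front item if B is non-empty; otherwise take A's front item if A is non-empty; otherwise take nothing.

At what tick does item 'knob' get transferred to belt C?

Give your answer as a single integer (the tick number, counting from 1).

Tick 1: prefer A, take drum from A; A=[orb,mast] B=[disk,knob,rod,peg,lathe,iron] C=[drum]
Tick 2: prefer B, take disk from B; A=[orb,mast] B=[knob,rod,peg,lathe,iron] C=[drum,disk]
Tick 3: prefer A, take orb from A; A=[mast] B=[knob,rod,peg,lathe,iron] C=[drum,disk,orb]
Tick 4: prefer B, take knob from B; A=[mast] B=[rod,peg,lathe,iron] C=[drum,disk,orb,knob]

Answer: 4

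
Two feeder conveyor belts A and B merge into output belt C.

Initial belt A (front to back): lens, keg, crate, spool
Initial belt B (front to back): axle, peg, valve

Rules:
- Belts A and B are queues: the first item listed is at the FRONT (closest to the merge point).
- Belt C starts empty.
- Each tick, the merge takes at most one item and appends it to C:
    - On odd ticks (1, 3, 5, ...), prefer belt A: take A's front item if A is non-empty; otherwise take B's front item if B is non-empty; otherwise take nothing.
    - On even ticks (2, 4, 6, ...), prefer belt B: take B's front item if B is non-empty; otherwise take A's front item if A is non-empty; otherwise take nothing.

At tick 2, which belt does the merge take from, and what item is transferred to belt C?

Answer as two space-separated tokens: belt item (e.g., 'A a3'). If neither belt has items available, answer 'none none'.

Tick 1: prefer A, take lens from A; A=[keg,crate,spool] B=[axle,peg,valve] C=[lens]
Tick 2: prefer B, take axle from B; A=[keg,crate,spool] B=[peg,valve] C=[lens,axle]

Answer: B axle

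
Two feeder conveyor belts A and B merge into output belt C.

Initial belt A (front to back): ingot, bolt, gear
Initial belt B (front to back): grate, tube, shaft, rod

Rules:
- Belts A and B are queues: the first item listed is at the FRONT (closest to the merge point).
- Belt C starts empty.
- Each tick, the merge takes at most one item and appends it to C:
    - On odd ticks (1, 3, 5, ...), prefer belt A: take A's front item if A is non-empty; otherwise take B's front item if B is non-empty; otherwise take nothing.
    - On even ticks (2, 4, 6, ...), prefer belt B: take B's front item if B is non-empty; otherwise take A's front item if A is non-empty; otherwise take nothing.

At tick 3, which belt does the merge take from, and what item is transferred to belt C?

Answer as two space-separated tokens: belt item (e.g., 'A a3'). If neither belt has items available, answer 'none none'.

Tick 1: prefer A, take ingot from A; A=[bolt,gear] B=[grate,tube,shaft,rod] C=[ingot]
Tick 2: prefer B, take grate from B; A=[bolt,gear] B=[tube,shaft,rod] C=[ingot,grate]
Tick 3: prefer A, take bolt from A; A=[gear] B=[tube,shaft,rod] C=[ingot,grate,bolt]

Answer: A bolt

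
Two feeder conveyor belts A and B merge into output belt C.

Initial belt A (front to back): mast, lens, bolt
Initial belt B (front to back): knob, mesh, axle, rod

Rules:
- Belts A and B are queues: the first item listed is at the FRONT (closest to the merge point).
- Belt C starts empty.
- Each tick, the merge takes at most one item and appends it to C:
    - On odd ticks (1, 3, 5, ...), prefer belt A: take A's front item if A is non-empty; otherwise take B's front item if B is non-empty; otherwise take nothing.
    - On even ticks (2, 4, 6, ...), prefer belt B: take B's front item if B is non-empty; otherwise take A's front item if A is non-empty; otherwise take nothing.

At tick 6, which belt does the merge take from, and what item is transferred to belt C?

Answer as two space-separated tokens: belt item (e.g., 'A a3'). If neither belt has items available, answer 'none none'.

Tick 1: prefer A, take mast from A; A=[lens,bolt] B=[knob,mesh,axle,rod] C=[mast]
Tick 2: prefer B, take knob from B; A=[lens,bolt] B=[mesh,axle,rod] C=[mast,knob]
Tick 3: prefer A, take lens from A; A=[bolt] B=[mesh,axle,rod] C=[mast,knob,lens]
Tick 4: prefer B, take mesh from B; A=[bolt] B=[axle,rod] C=[mast,knob,lens,mesh]
Tick 5: prefer A, take bolt from A; A=[-] B=[axle,rod] C=[mast,knob,lens,mesh,bolt]
Tick 6: prefer B, take axle from B; A=[-] B=[rod] C=[mast,knob,lens,mesh,bolt,axle]

Answer: B axle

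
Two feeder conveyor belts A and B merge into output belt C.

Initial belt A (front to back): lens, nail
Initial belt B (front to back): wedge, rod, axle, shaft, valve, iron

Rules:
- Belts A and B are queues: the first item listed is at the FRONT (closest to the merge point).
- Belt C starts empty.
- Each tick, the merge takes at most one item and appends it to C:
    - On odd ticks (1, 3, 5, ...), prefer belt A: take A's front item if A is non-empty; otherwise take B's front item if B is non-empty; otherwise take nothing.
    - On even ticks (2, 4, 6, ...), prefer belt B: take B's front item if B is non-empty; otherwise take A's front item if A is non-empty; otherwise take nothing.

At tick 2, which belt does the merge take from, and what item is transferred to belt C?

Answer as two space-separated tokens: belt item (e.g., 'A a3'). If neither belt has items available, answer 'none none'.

Answer: B wedge

Derivation:
Tick 1: prefer A, take lens from A; A=[nail] B=[wedge,rod,axle,shaft,valve,iron] C=[lens]
Tick 2: prefer B, take wedge from B; A=[nail] B=[rod,axle,shaft,valve,iron] C=[lens,wedge]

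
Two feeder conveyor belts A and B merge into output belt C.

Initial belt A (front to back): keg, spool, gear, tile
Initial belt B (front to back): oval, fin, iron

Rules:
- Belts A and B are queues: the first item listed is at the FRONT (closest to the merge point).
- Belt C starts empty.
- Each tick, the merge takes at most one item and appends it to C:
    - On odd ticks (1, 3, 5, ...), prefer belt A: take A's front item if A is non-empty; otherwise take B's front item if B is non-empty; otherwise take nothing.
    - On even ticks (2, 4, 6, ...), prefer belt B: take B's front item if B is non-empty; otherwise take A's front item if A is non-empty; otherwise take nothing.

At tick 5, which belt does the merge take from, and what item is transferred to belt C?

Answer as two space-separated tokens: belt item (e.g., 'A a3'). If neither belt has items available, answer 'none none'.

Answer: A gear

Derivation:
Tick 1: prefer A, take keg from A; A=[spool,gear,tile] B=[oval,fin,iron] C=[keg]
Tick 2: prefer B, take oval from B; A=[spool,gear,tile] B=[fin,iron] C=[keg,oval]
Tick 3: prefer A, take spool from A; A=[gear,tile] B=[fin,iron] C=[keg,oval,spool]
Tick 4: prefer B, take fin from B; A=[gear,tile] B=[iron] C=[keg,oval,spool,fin]
Tick 5: prefer A, take gear from A; A=[tile] B=[iron] C=[keg,oval,spool,fin,gear]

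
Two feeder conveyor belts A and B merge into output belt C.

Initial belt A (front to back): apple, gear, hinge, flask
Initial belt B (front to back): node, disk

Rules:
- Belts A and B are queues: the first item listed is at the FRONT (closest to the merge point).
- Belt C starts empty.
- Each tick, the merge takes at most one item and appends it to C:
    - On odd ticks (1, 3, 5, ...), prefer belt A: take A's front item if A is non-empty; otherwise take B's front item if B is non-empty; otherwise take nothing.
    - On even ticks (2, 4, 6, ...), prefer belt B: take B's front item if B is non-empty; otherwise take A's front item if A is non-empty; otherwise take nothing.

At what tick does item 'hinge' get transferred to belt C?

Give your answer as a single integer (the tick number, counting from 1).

Tick 1: prefer A, take apple from A; A=[gear,hinge,flask] B=[node,disk] C=[apple]
Tick 2: prefer B, take node from B; A=[gear,hinge,flask] B=[disk] C=[apple,node]
Tick 3: prefer A, take gear from A; A=[hinge,flask] B=[disk] C=[apple,node,gear]
Tick 4: prefer B, take disk from B; A=[hinge,flask] B=[-] C=[apple,node,gear,disk]
Tick 5: prefer A, take hinge from A; A=[flask] B=[-] C=[apple,node,gear,disk,hinge]

Answer: 5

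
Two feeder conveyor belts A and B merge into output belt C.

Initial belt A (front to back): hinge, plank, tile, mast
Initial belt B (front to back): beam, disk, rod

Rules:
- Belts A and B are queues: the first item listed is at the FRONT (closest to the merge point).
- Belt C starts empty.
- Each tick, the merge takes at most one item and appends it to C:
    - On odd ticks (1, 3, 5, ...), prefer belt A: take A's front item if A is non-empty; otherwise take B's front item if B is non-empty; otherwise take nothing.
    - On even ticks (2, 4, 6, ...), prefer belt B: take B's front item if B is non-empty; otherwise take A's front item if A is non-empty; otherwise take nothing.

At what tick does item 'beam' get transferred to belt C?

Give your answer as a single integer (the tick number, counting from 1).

Tick 1: prefer A, take hinge from A; A=[plank,tile,mast] B=[beam,disk,rod] C=[hinge]
Tick 2: prefer B, take beam from B; A=[plank,tile,mast] B=[disk,rod] C=[hinge,beam]

Answer: 2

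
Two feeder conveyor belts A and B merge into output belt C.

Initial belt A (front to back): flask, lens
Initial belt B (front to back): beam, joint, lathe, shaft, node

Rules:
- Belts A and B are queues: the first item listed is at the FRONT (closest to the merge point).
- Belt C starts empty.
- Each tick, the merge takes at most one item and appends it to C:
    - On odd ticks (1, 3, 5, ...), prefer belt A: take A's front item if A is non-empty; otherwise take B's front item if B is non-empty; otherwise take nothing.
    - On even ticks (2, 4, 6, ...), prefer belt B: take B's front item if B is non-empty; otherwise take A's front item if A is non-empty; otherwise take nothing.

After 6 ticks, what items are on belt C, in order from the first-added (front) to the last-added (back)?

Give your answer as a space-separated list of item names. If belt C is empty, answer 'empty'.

Answer: flask beam lens joint lathe shaft

Derivation:
Tick 1: prefer A, take flask from A; A=[lens] B=[beam,joint,lathe,shaft,node] C=[flask]
Tick 2: prefer B, take beam from B; A=[lens] B=[joint,lathe,shaft,node] C=[flask,beam]
Tick 3: prefer A, take lens from A; A=[-] B=[joint,lathe,shaft,node] C=[flask,beam,lens]
Tick 4: prefer B, take joint from B; A=[-] B=[lathe,shaft,node] C=[flask,beam,lens,joint]
Tick 5: prefer A, take lathe from B; A=[-] B=[shaft,node] C=[flask,beam,lens,joint,lathe]
Tick 6: prefer B, take shaft from B; A=[-] B=[node] C=[flask,beam,lens,joint,lathe,shaft]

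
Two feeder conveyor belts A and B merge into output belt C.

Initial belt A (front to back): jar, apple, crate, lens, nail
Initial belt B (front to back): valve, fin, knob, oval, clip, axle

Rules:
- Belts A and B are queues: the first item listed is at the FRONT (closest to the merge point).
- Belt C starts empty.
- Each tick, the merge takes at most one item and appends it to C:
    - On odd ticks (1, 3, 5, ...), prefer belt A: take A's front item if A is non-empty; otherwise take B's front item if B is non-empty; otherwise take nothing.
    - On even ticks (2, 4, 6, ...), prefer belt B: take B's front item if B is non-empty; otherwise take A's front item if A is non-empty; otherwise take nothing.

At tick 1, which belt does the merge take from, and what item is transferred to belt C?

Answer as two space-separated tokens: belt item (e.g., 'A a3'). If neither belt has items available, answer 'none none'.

Answer: A jar

Derivation:
Tick 1: prefer A, take jar from A; A=[apple,crate,lens,nail] B=[valve,fin,knob,oval,clip,axle] C=[jar]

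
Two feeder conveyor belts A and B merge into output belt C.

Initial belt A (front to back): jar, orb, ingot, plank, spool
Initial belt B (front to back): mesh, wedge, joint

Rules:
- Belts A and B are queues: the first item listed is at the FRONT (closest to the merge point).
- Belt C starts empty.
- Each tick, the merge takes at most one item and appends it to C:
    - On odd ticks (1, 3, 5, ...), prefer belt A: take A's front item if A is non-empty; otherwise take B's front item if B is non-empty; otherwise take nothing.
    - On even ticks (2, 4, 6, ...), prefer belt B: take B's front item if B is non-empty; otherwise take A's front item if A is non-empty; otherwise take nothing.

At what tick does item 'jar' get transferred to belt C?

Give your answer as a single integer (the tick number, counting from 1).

Tick 1: prefer A, take jar from A; A=[orb,ingot,plank,spool] B=[mesh,wedge,joint] C=[jar]

Answer: 1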